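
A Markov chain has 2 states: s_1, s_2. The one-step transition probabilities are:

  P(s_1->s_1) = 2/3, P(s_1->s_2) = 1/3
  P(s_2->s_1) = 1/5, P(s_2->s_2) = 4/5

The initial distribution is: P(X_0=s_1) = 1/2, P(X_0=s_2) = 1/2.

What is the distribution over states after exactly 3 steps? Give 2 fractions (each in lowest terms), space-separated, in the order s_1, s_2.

Propagating the distribution step by step (d_{t+1} = d_t * P):
d_0 = (s_1=1/2, s_2=1/2)
  d_1[s_1] = 1/2*2/3 + 1/2*1/5 = 13/30
  d_1[s_2] = 1/2*1/3 + 1/2*4/5 = 17/30
d_1 = (s_1=13/30, s_2=17/30)
  d_2[s_1] = 13/30*2/3 + 17/30*1/5 = 181/450
  d_2[s_2] = 13/30*1/3 + 17/30*4/5 = 269/450
d_2 = (s_1=181/450, s_2=269/450)
  d_3[s_1] = 181/450*2/3 + 269/450*1/5 = 2617/6750
  d_3[s_2] = 181/450*1/3 + 269/450*4/5 = 4133/6750
d_3 = (s_1=2617/6750, s_2=4133/6750)

Answer: 2617/6750 4133/6750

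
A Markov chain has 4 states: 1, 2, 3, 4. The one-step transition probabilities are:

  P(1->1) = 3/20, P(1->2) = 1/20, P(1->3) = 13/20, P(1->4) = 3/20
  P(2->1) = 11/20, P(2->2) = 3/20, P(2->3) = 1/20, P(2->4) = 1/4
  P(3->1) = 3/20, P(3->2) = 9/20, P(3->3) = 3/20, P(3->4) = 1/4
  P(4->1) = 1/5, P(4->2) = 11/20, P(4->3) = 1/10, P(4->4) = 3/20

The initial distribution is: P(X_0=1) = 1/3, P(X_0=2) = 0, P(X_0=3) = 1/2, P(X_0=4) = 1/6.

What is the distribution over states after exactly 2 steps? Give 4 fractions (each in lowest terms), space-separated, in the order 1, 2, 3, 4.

Propagating the distribution step by step (d_{t+1} = d_t * P):
d_0 = (1=1/3, 2=0, 3=1/2, 4=1/6)
  d_1[1] = 1/3*3/20 + 0*11/20 + 1/2*3/20 + 1/6*1/5 = 19/120
  d_1[2] = 1/3*1/20 + 0*3/20 + 1/2*9/20 + 1/6*11/20 = 1/3
  d_1[3] = 1/3*13/20 + 0*1/20 + 1/2*3/20 + 1/6*1/10 = 37/120
  d_1[4] = 1/3*3/20 + 0*1/4 + 1/2*1/4 + 1/6*3/20 = 1/5
d_1 = (1=19/120, 2=1/3, 3=37/120, 4=1/5)
  d_2[1] = 19/120*3/20 + 1/3*11/20 + 37/120*3/20 + 1/5*1/5 = 22/75
  d_2[2] = 19/120*1/20 + 1/3*3/20 + 37/120*9/20 + 1/5*11/20 = 23/75
  d_2[3] = 19/120*13/20 + 1/3*1/20 + 37/120*3/20 + 1/5*1/10 = 223/1200
  d_2[4] = 19/120*3/20 + 1/3*1/4 + 37/120*1/4 + 1/5*3/20 = 257/1200
d_2 = (1=22/75, 2=23/75, 3=223/1200, 4=257/1200)

Answer: 22/75 23/75 223/1200 257/1200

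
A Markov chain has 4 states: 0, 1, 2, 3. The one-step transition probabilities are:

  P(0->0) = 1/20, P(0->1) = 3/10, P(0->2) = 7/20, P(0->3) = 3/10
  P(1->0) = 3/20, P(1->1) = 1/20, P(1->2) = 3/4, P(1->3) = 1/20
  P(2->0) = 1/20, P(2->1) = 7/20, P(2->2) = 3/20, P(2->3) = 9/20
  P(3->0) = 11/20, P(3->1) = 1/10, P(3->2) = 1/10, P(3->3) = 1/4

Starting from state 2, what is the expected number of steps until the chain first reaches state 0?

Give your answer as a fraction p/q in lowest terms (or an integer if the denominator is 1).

Answer: 1168/261

Derivation:
Let h_i = expected steps to first reach 0 from state i.
Boundary: h_0 = 0.
First-step equations for the other states:
  h_1 = 1 + 3/20*h_0 + 1/20*h_1 + 3/4*h_2 + 1/20*h_3
  h_2 = 1 + 1/20*h_0 + 7/20*h_1 + 3/20*h_2 + 9/20*h_3
  h_3 = 1 + 11/20*h_0 + 1/10*h_1 + 1/10*h_2 + 1/4*h_3

Substituting h_0 = 0 and rearranging gives the linear system (I - Q) h = 1:
  [19/20, -3/4, -1/20] . (h_1, h_2, h_3) = 1
  [-7/20, 17/20, -9/20] . (h_1, h_2, h_3) = 1
  [-1/10, -1/10, 3/4] . (h_1, h_2, h_3) = 1

Solving yields:
  h_1 = 1232/261
  h_2 = 1168/261
  h_3 = 668/261

Starting state is 2, so the expected hitting time is h_2 = 1168/261.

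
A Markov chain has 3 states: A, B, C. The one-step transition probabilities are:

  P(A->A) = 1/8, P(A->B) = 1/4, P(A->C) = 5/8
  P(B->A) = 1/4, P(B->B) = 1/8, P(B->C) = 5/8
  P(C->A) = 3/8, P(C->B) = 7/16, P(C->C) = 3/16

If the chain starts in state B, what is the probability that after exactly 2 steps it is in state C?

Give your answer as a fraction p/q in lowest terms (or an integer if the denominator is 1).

Answer: 45/128

Derivation:
Computing P^2 by repeated multiplication:
P^1 =
  A: [1/8, 1/4, 5/8]
  B: [1/4, 1/8, 5/8]
  C: [3/8, 7/16, 3/16]
P^2 =
  A: [5/16, 43/128, 45/128]
  B: [19/64, 45/128, 45/128]
  C: [29/128, 59/256, 139/256]

(P^2)[B -> C] = 45/128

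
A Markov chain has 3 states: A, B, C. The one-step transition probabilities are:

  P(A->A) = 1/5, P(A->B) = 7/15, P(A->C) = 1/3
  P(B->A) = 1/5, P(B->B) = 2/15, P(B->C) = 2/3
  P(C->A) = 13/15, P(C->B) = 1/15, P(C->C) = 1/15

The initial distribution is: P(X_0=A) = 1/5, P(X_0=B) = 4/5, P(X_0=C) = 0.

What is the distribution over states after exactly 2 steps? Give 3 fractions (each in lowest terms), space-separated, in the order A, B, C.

Propagating the distribution step by step (d_{t+1} = d_t * P):
d_0 = (A=1/5, B=4/5, C=0)
  d_1[A] = 1/5*1/5 + 4/5*1/5 + 0*13/15 = 1/5
  d_1[B] = 1/5*7/15 + 4/5*2/15 + 0*1/15 = 1/5
  d_1[C] = 1/5*1/3 + 4/5*2/3 + 0*1/15 = 3/5
d_1 = (A=1/5, B=1/5, C=3/5)
  d_2[A] = 1/5*1/5 + 1/5*1/5 + 3/5*13/15 = 3/5
  d_2[B] = 1/5*7/15 + 1/5*2/15 + 3/5*1/15 = 4/25
  d_2[C] = 1/5*1/3 + 1/5*2/3 + 3/5*1/15 = 6/25
d_2 = (A=3/5, B=4/25, C=6/25)

Answer: 3/5 4/25 6/25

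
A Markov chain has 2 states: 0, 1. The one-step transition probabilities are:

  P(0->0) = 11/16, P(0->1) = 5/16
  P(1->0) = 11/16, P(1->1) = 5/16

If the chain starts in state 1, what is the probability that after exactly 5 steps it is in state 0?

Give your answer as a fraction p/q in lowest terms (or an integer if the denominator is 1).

Answer: 11/16

Derivation:
Computing P^5 by repeated multiplication:
P^1 =
  0: [11/16, 5/16]
  1: [11/16, 5/16]
P^2 =
  0: [11/16, 5/16]
  1: [11/16, 5/16]
P^3 =
  0: [11/16, 5/16]
  1: [11/16, 5/16]
P^4 =
  0: [11/16, 5/16]
  1: [11/16, 5/16]
P^5 =
  0: [11/16, 5/16]
  1: [11/16, 5/16]

(P^5)[1 -> 0] = 11/16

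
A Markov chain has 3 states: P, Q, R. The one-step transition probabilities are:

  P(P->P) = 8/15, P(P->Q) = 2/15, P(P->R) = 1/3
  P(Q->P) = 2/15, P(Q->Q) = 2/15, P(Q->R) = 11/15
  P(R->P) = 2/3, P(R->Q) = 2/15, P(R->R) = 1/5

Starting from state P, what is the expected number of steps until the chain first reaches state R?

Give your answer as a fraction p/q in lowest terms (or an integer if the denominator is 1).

Answer: 75/29

Derivation:
Let h_i = expected steps to first reach R from state i.
Boundary: h_R = 0.
First-step equations for the other states:
  h_P = 1 + 8/15*h_P + 2/15*h_Q + 1/3*h_R
  h_Q = 1 + 2/15*h_P + 2/15*h_Q + 11/15*h_R

Substituting h_R = 0 and rearranging gives the linear system (I - Q) h = 1:
  [7/15, -2/15] . (h_P, h_Q) = 1
  [-2/15, 13/15] . (h_P, h_Q) = 1

Solving yields:
  h_P = 75/29
  h_Q = 45/29

Starting state is P, so the expected hitting time is h_P = 75/29.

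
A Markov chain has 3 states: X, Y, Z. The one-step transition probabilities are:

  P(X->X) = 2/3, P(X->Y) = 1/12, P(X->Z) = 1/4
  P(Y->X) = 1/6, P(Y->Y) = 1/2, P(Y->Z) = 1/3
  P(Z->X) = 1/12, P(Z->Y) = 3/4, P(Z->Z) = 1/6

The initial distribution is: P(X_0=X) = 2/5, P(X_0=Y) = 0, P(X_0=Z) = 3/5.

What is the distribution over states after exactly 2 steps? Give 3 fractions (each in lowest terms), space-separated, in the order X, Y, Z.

Answer: 37/120 301/720 197/720

Derivation:
Propagating the distribution step by step (d_{t+1} = d_t * P):
d_0 = (X=2/5, Y=0, Z=3/5)
  d_1[X] = 2/5*2/3 + 0*1/6 + 3/5*1/12 = 19/60
  d_1[Y] = 2/5*1/12 + 0*1/2 + 3/5*3/4 = 29/60
  d_1[Z] = 2/5*1/4 + 0*1/3 + 3/5*1/6 = 1/5
d_1 = (X=19/60, Y=29/60, Z=1/5)
  d_2[X] = 19/60*2/3 + 29/60*1/6 + 1/5*1/12 = 37/120
  d_2[Y] = 19/60*1/12 + 29/60*1/2 + 1/5*3/4 = 301/720
  d_2[Z] = 19/60*1/4 + 29/60*1/3 + 1/5*1/6 = 197/720
d_2 = (X=37/120, Y=301/720, Z=197/720)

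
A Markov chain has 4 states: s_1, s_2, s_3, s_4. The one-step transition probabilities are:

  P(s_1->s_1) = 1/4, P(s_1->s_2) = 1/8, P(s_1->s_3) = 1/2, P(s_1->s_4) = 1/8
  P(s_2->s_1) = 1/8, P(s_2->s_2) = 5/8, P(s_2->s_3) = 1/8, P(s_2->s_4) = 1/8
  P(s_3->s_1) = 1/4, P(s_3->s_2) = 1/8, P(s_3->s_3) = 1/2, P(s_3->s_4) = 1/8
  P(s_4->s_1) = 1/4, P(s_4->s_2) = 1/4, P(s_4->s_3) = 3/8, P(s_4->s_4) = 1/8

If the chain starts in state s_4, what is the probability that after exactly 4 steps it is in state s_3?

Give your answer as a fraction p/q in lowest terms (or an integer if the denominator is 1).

Computing P^4 by repeated multiplication:
P^1 =
  s_1: [1/4, 1/8, 1/2, 1/8]
  s_2: [1/8, 5/8, 1/8, 1/8]
  s_3: [1/4, 1/8, 1/2, 1/8]
  s_4: [1/4, 1/4, 3/8, 1/8]
P^2 =
  s_1: [15/64, 13/64, 7/16, 1/8]
  s_2: [11/64, 29/64, 1/4, 1/8]
  s_3: [15/64, 13/64, 7/16, 1/8]
  s_4: [7/32, 17/64, 25/64, 1/8]
P^3 =
  s_1: [115/512, 31/128, 209/512, 1/8]
  s_2: [99/512, 47/128, 161/512, 1/8]
  s_3: [115/512, 31/128, 209/512, 1/8]
  s_4: [111/512, 35/128, 197/512, 1/8]
P^4 =
  s_1: [225/1024, 67/256, 403/1024, 1/8]
  s_2: [209/1024, 83/256, 355/1024, 1/8]
  s_3: [225/1024, 67/256, 403/1024, 1/8]
  s_4: [221/1024, 71/256, 391/1024, 1/8]

(P^4)[s_4 -> s_3] = 391/1024

Answer: 391/1024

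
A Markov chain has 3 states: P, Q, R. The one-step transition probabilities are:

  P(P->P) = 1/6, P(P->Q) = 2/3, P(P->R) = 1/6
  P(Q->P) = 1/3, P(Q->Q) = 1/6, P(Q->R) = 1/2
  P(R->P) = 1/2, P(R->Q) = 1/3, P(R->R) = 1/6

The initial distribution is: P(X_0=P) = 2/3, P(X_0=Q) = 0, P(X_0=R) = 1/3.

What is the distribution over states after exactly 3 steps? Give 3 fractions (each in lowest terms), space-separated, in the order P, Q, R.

Propagating the distribution step by step (d_{t+1} = d_t * P):
d_0 = (P=2/3, Q=0, R=1/3)
  d_1[P] = 2/3*1/6 + 0*1/3 + 1/3*1/2 = 5/18
  d_1[Q] = 2/3*2/3 + 0*1/6 + 1/3*1/3 = 5/9
  d_1[R] = 2/3*1/6 + 0*1/2 + 1/3*1/6 = 1/6
d_1 = (P=5/18, Q=5/9, R=1/6)
  d_2[P] = 5/18*1/6 + 5/9*1/3 + 1/6*1/2 = 17/54
  d_2[Q] = 5/18*2/3 + 5/9*1/6 + 1/6*1/3 = 1/3
  d_2[R] = 5/18*1/6 + 5/9*1/2 + 1/6*1/6 = 19/54
d_2 = (P=17/54, Q=1/3, R=19/54)
  d_3[P] = 17/54*1/6 + 1/3*1/3 + 19/54*1/2 = 55/162
  d_3[Q] = 17/54*2/3 + 1/3*1/6 + 19/54*1/3 = 31/81
  d_3[R] = 17/54*1/6 + 1/3*1/2 + 19/54*1/6 = 5/18
d_3 = (P=55/162, Q=31/81, R=5/18)

Answer: 55/162 31/81 5/18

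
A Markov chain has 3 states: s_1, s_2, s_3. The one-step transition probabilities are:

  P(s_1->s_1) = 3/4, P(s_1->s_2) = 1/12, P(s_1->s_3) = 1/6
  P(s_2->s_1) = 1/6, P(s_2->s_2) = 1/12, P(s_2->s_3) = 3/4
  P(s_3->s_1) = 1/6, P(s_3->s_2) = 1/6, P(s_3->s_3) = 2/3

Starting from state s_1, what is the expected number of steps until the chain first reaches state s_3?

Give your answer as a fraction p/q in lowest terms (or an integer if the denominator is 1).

Let h_i = expected steps to first reach s_3 from state i.
Boundary: h_s_3 = 0.
First-step equations for the other states:
  h_s_1 = 1 + 3/4*h_s_1 + 1/12*h_s_2 + 1/6*h_s_3
  h_s_2 = 1 + 1/6*h_s_1 + 1/12*h_s_2 + 3/4*h_s_3

Substituting h_s_3 = 0 and rearranging gives the linear system (I - Q) h = 1:
  [1/4, -1/12] . (h_s_1, h_s_2) = 1
  [-1/6, 11/12] . (h_s_1, h_s_2) = 1

Solving yields:
  h_s_1 = 144/31
  h_s_2 = 60/31

Starting state is s_1, so the expected hitting time is h_s_1 = 144/31.

Answer: 144/31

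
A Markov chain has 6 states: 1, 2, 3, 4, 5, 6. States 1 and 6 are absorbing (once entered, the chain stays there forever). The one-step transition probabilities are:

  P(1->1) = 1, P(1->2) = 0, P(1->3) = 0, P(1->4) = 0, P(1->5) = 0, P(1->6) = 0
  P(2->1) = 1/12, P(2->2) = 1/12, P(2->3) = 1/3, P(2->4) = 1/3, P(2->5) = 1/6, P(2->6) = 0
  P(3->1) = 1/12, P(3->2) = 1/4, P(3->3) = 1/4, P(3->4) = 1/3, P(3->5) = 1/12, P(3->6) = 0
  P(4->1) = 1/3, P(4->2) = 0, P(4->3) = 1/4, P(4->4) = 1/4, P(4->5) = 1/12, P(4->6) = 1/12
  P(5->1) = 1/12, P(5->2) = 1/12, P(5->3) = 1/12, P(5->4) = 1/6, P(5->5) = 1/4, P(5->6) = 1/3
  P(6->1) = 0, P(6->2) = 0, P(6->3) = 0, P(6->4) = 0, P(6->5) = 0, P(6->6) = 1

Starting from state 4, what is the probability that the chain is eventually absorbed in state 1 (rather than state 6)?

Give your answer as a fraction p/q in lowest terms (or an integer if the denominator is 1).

Answer: 293/401

Derivation:
Let a_i = P(absorbed in 1 | start in state i).
Boundary conditions: a_1 = 1, a_6 = 0.
For each transient state i, a_i = sum_j P(i->j) * a_j:
  a_2 = 1/12*a_1 + 1/12*a_2 + 1/3*a_3 + 1/3*a_4 + 1/6*a_5 + 0*a_6
  a_3 = 1/12*a_1 + 1/4*a_2 + 1/4*a_3 + 1/3*a_4 + 1/12*a_5 + 0*a_6
  a_4 = 1/3*a_1 + 0*a_2 + 1/4*a_3 + 1/4*a_4 + 1/12*a_5 + 1/12*a_6
  a_5 = 1/12*a_1 + 1/12*a_2 + 1/12*a_3 + 1/6*a_4 + 1/4*a_5 + 1/3*a_6

Substituting a_1 = 1 and a_6 = 0, rearrange to (I - Q) a = r where r[i] = P(i -> 1):
  [11/12, -1/3, -1/3, -1/6] . (a_2, a_3, a_4, a_5) = 1/12
  [-1/4, 3/4, -1/3, -1/12] . (a_2, a_3, a_4, a_5) = 1/12
  [0, -1/4, 3/4, -1/12] . (a_2, a_3, a_4, a_5) = 1/3
  [-1/12, -1/12, -1/6, 3/4] . (a_2, a_3, a_4, a_5) = 1/12

Solving yields:
  a_2 = 836/1203
  a_3 = 1721/2406
  a_4 = 293/401
  a_5 = 345/802

Starting state is 4, so the absorption probability is a_4 = 293/401.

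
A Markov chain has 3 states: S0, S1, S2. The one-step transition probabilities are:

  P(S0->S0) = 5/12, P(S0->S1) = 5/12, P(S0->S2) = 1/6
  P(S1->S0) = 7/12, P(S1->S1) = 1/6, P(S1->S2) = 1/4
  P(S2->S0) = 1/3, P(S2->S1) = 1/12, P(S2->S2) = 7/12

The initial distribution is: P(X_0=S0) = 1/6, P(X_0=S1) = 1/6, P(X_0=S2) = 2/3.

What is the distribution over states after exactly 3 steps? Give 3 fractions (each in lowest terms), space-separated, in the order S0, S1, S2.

Answer: 2195/5184 2455/10368 3523/10368

Derivation:
Propagating the distribution step by step (d_{t+1} = d_t * P):
d_0 = (S0=1/6, S1=1/6, S2=2/3)
  d_1[S0] = 1/6*5/12 + 1/6*7/12 + 2/3*1/3 = 7/18
  d_1[S1] = 1/6*5/12 + 1/6*1/6 + 2/3*1/12 = 11/72
  d_1[S2] = 1/6*1/6 + 1/6*1/4 + 2/3*7/12 = 11/24
d_1 = (S0=7/18, S1=11/72, S2=11/24)
  d_2[S0] = 7/18*5/12 + 11/72*7/12 + 11/24*1/3 = 349/864
  d_2[S1] = 7/18*5/12 + 11/72*1/6 + 11/24*1/12 = 65/288
  d_2[S2] = 7/18*1/6 + 11/72*1/4 + 11/24*7/12 = 10/27
d_2 = (S0=349/864, S1=65/288, S2=10/27)
  d_3[S0] = 349/864*5/12 + 65/288*7/12 + 10/27*1/3 = 2195/5184
  d_3[S1] = 349/864*5/12 + 65/288*1/6 + 10/27*1/12 = 2455/10368
  d_3[S2] = 349/864*1/6 + 65/288*1/4 + 10/27*7/12 = 3523/10368
d_3 = (S0=2195/5184, S1=2455/10368, S2=3523/10368)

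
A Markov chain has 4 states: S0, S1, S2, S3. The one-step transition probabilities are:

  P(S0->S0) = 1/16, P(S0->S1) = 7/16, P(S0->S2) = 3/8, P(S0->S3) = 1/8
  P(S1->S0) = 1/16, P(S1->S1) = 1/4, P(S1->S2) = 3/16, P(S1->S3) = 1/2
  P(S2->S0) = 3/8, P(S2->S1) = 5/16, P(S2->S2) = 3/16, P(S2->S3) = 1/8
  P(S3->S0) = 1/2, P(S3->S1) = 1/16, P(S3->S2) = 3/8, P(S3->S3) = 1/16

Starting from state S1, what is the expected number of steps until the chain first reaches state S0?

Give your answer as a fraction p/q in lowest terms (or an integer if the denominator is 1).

Let h_i = expected steps to first reach S0 from state i.
Boundary: h_S0 = 0.
First-step equations for the other states:
  h_S1 = 1 + 1/16*h_S0 + 1/4*h_S1 + 3/16*h_S2 + 1/2*h_S3
  h_S2 = 1 + 3/8*h_S0 + 5/16*h_S1 + 3/16*h_S2 + 1/8*h_S3
  h_S3 = 1 + 1/2*h_S0 + 1/16*h_S1 + 3/8*h_S2 + 1/16*h_S3

Substituting h_S0 = 0 and rearranging gives the linear system (I - Q) h = 1:
  [3/4, -3/16, -1/2] . (h_S1, h_S2, h_S3) = 1
  [-5/16, 13/16, -1/8] . (h_S1, h_S2, h_S3) = 1
  [-1/16, -3/8, 15/16] . (h_S1, h_S2, h_S3) = 1

Solving yields:
  h_S1 = 6176/1621
  h_S2 = 5008/1621
  h_S3 = 4144/1621

Starting state is S1, so the expected hitting time is h_S1 = 6176/1621.

Answer: 6176/1621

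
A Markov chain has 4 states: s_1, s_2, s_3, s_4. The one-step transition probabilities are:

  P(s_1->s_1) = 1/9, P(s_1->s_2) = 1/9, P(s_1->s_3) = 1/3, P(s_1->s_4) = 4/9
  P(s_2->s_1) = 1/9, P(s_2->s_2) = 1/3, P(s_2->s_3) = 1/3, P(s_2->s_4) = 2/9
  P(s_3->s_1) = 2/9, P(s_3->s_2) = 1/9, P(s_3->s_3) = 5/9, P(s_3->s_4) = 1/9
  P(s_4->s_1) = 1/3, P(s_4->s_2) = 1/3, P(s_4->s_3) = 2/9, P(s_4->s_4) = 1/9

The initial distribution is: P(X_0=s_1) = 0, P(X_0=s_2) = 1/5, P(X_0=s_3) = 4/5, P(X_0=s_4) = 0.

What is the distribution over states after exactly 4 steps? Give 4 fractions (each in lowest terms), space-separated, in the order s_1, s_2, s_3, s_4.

Answer: 6563/32805 6487/32805 4397/10935 2188/10935

Derivation:
Propagating the distribution step by step (d_{t+1} = d_t * P):
d_0 = (s_1=0, s_2=1/5, s_3=4/5, s_4=0)
  d_1[s_1] = 0*1/9 + 1/5*1/9 + 4/5*2/9 + 0*1/3 = 1/5
  d_1[s_2] = 0*1/9 + 1/5*1/3 + 4/5*1/9 + 0*1/3 = 7/45
  d_1[s_3] = 0*1/3 + 1/5*1/3 + 4/5*5/9 + 0*2/9 = 23/45
  d_1[s_4] = 0*4/9 + 1/5*2/9 + 4/5*1/9 + 0*1/9 = 2/15
d_1 = (s_1=1/5, s_2=7/45, s_3=23/45, s_4=2/15)
  d_2[s_1] = 1/5*1/9 + 7/45*1/9 + 23/45*2/9 + 2/15*1/3 = 16/81
  d_2[s_2] = 1/5*1/9 + 7/45*1/3 + 23/45*1/9 + 2/15*1/3 = 71/405
  d_2[s_3] = 1/5*1/3 + 7/45*1/3 + 23/45*5/9 + 2/15*2/9 = 35/81
  d_2[s_4] = 1/5*4/9 + 7/45*2/9 + 23/45*1/9 + 2/15*1/9 = 79/405
d_2 = (s_1=16/81, s_2=71/405, s_3=35/81, s_4=79/405)
  d_3[s_1] = 16/81*1/9 + 71/405*1/9 + 35/81*2/9 + 79/405*1/3 = 82/405
  d_3[s_2] = 16/81*1/9 + 71/405*1/3 + 35/81*1/9 + 79/405*1/3 = 47/243
  d_3[s_3] = 16/81*1/3 + 71/405*1/3 + 35/81*5/9 + 79/405*2/9 = 1486/3645
  d_3[s_4] = 16/81*4/9 + 71/405*2/9 + 35/81*1/9 + 79/405*1/9 = 716/3645
d_3 = (s_1=82/405, s_2=47/243, s_3=1486/3645, s_4=716/3645)
  d_4[s_1] = 82/405*1/9 + 47/243*1/9 + 1486/3645*2/9 + 716/3645*1/3 = 6563/32805
  d_4[s_2] = 82/405*1/9 + 47/243*1/3 + 1486/3645*1/9 + 716/3645*1/3 = 6487/32805
  d_4[s_3] = 82/405*1/3 + 47/243*1/3 + 1486/3645*5/9 + 716/3645*2/9 = 4397/10935
  d_4[s_4] = 82/405*4/9 + 47/243*2/9 + 1486/3645*1/9 + 716/3645*1/9 = 2188/10935
d_4 = (s_1=6563/32805, s_2=6487/32805, s_3=4397/10935, s_4=2188/10935)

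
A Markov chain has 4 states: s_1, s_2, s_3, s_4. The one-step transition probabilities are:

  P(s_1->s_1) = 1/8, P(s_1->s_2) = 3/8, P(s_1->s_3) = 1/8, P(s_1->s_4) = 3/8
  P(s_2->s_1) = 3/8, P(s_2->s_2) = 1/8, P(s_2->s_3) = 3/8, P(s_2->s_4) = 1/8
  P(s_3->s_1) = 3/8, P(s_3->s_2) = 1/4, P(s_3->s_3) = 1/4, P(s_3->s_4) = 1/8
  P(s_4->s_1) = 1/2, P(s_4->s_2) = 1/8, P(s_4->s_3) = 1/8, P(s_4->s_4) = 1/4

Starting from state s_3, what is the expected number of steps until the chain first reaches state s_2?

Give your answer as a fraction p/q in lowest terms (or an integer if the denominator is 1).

Let h_i = expected steps to first reach s_2 from state i.
Boundary: h_s_2 = 0.
First-step equations for the other states:
  h_s_1 = 1 + 1/8*h_s_1 + 3/8*h_s_2 + 1/8*h_s_3 + 3/8*h_s_4
  h_s_3 = 1 + 3/8*h_s_1 + 1/4*h_s_2 + 1/4*h_s_3 + 1/8*h_s_4
  h_s_4 = 1 + 1/2*h_s_1 + 1/8*h_s_2 + 1/8*h_s_3 + 1/4*h_s_4

Substituting h_s_2 = 0 and rearranging gives the linear system (I - Q) h = 1:
  [7/8, -1/8, -3/8] . (h_s_1, h_s_3, h_s_4) = 1
  [-3/8, 3/4, -1/8] . (h_s_1, h_s_3, h_s_4) = 1
  [-1/2, -1/8, 3/4] . (h_s_1, h_s_3, h_s_4) = 1

Solving yields:
  h_s_1 = 252/71
  h_s_3 = 272/71
  h_s_4 = 308/71

Starting state is s_3, so the expected hitting time is h_s_3 = 272/71.

Answer: 272/71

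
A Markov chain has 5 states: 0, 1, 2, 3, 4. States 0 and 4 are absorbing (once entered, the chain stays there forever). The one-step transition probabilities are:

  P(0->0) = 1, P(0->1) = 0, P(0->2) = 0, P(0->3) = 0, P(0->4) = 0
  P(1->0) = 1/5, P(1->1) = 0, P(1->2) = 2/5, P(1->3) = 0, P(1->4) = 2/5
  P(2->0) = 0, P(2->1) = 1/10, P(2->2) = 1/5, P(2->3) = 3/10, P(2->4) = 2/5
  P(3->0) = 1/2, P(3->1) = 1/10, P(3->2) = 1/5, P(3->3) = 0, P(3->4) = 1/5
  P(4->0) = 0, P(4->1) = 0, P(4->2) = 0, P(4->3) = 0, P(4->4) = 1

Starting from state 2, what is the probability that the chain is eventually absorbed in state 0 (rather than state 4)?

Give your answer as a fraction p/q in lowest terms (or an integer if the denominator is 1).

Let a_i = P(absorbed in 0 | start in state i).
Boundary conditions: a_0 = 1, a_4 = 0.
For each transient state i, a_i = sum_j P(i->j) * a_j:
  a_1 = 1/5*a_0 + 0*a_1 + 2/5*a_2 + 0*a_3 + 2/5*a_4
  a_2 = 0*a_0 + 1/10*a_1 + 1/5*a_2 + 3/10*a_3 + 2/5*a_4
  a_3 = 1/2*a_0 + 1/10*a_1 + 1/5*a_2 + 0*a_3 + 1/5*a_4

Substituting a_0 = 1 and a_4 = 0, rearrange to (I - Q) a = r where r[i] = P(i -> 0):
  [1, -2/5, 0] . (a_1, a_2, a_3) = 1/5
  [-1/10, 4/5, -3/10] . (a_1, a_2, a_3) = 0
  [-1/10, -1/5, 1] . (a_1, a_2, a_3) = 1/2

Solving yields:
  a_1 = 13/43
  a_2 = 11/43
  a_3 = 25/43

Starting state is 2, so the absorption probability is a_2 = 11/43.

Answer: 11/43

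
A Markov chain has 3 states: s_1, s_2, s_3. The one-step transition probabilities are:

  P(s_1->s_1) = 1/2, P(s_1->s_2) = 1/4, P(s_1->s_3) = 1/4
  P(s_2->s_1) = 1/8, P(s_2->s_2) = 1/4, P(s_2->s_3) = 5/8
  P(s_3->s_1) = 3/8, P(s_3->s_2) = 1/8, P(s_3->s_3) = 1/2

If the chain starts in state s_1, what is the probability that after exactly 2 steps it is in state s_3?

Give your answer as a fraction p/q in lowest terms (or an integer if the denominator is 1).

Answer: 13/32

Derivation:
Computing P^2 by repeated multiplication:
P^1 =
  s_1: [1/2, 1/4, 1/4]
  s_2: [1/8, 1/4, 5/8]
  s_3: [3/8, 1/8, 1/2]
P^2 =
  s_1: [3/8, 7/32, 13/32]
  s_2: [21/64, 11/64, 1/2]
  s_3: [25/64, 3/16, 27/64]

(P^2)[s_1 -> s_3] = 13/32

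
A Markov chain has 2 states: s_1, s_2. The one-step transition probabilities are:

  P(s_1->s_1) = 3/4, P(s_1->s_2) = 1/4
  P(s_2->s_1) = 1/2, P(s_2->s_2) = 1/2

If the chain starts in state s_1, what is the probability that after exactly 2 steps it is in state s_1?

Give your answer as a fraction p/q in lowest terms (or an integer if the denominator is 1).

Computing P^2 by repeated multiplication:
P^1 =
  s_1: [3/4, 1/4]
  s_2: [1/2, 1/2]
P^2 =
  s_1: [11/16, 5/16]
  s_2: [5/8, 3/8]

(P^2)[s_1 -> s_1] = 11/16

Answer: 11/16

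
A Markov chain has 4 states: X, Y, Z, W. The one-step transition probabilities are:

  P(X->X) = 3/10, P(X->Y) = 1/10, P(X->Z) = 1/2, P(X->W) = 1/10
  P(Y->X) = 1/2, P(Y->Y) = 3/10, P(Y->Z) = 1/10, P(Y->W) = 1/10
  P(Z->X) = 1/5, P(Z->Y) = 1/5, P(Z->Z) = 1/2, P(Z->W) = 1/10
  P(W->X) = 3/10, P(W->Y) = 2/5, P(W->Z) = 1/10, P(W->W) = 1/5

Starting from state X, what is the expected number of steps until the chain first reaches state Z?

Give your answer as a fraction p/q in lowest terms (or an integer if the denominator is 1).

Answer: 18/7

Derivation:
Let h_i = expected steps to first reach Z from state i.
Boundary: h_Z = 0.
First-step equations for the other states:
  h_X = 1 + 3/10*h_X + 1/10*h_Y + 1/2*h_Z + 1/10*h_W
  h_Y = 1 + 1/2*h_X + 3/10*h_Y + 1/10*h_Z + 1/10*h_W
  h_W = 1 + 3/10*h_X + 2/5*h_Y + 1/10*h_Z + 1/5*h_W

Substituting h_Z = 0 and rearranging gives the linear system (I - Q) h = 1:
  [7/10, -1/10, -1/10] . (h_X, h_Y, h_W) = 1
  [-1/2, 7/10, -1/10] . (h_X, h_Y, h_W) = 1
  [-3/10, -2/5, 4/5] . (h_X, h_Y, h_W) = 1

Solving yields:
  h_X = 18/7
  h_Y = 27/7
  h_W = 29/7

Starting state is X, so the expected hitting time is h_X = 18/7.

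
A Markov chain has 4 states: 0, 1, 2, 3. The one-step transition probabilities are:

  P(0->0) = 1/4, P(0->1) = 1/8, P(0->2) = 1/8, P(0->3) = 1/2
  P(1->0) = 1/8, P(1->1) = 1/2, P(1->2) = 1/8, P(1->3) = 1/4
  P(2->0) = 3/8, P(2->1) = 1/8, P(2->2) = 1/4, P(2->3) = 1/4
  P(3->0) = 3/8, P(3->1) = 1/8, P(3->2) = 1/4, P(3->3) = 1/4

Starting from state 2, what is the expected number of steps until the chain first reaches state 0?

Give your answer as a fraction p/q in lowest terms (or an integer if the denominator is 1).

Let h_i = expected steps to first reach 0 from state i.
Boundary: h_0 = 0.
First-step equations for the other states:
  h_1 = 1 + 1/8*h_0 + 1/2*h_1 + 1/8*h_2 + 1/4*h_3
  h_2 = 1 + 3/8*h_0 + 1/8*h_1 + 1/4*h_2 + 1/4*h_3
  h_3 = 1 + 3/8*h_0 + 1/8*h_1 + 1/4*h_2 + 1/4*h_3

Substituting h_0 = 0 and rearranging gives the linear system (I - Q) h = 1:
  [1/2, -1/8, -1/4] . (h_1, h_2, h_3) = 1
  [-1/8, 3/4, -1/4] . (h_1, h_2, h_3) = 1
  [-1/8, -1/4, 3/4] . (h_1, h_2, h_3) = 1

Solving yields:
  h_1 = 56/13
  h_2 = 40/13
  h_3 = 40/13

Starting state is 2, so the expected hitting time is h_2 = 40/13.

Answer: 40/13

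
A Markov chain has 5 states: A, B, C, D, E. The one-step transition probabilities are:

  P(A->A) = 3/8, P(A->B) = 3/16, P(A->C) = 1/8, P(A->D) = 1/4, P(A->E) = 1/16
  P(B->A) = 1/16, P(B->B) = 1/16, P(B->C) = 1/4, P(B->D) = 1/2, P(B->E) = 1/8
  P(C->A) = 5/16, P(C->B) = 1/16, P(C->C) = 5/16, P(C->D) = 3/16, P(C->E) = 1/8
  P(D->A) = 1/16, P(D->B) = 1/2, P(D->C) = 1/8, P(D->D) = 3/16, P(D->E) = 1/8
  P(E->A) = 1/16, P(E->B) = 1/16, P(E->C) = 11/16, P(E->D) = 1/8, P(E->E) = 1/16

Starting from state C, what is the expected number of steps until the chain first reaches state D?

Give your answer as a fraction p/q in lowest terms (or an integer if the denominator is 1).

Answer: 22144/5075

Derivation:
Let h_i = expected steps to first reach D from state i.
Boundary: h_D = 0.
First-step equations for the other states:
  h_A = 1 + 3/8*h_A + 3/16*h_B + 1/8*h_C + 1/4*h_D + 1/16*h_E
  h_B = 1 + 1/16*h_A + 1/16*h_B + 1/4*h_C + 1/2*h_D + 1/8*h_E
  h_C = 1 + 5/16*h_A + 1/16*h_B + 5/16*h_C + 3/16*h_D + 1/8*h_E
  h_E = 1 + 1/16*h_A + 1/16*h_B + 11/16*h_C + 1/8*h_D + 1/16*h_E

Substituting h_D = 0 and rearranging gives the linear system (I - Q) h = 1:
  [5/8, -3/16, -1/8, -1/16] . (h_A, h_B, h_C, h_E) = 1
  [-1/16, 15/16, -1/4, -1/8] . (h_A, h_B, h_C, h_E) = 1
  [-5/16, -1/16, 11/16, -1/8] . (h_A, h_B, h_C, h_E) = 1
  [-1/16, -1/16, -11/16, 15/16] . (h_A, h_B, h_C, h_E) = 1

Solving yields:
  h_A = 59104/15225
  h_B = 47504/15225
  h_C = 22144/5075
  h_E = 72064/15225

Starting state is C, so the expected hitting time is h_C = 22144/5075.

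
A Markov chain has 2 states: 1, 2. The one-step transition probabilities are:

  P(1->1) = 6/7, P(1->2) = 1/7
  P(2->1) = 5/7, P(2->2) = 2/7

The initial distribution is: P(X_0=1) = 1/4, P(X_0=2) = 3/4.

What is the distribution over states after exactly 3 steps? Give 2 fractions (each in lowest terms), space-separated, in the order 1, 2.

Propagating the distribution step by step (d_{t+1} = d_t * P):
d_0 = (1=1/4, 2=3/4)
  d_1[1] = 1/4*6/7 + 3/4*5/7 = 3/4
  d_1[2] = 1/4*1/7 + 3/4*2/7 = 1/4
d_1 = (1=3/4, 2=1/4)
  d_2[1] = 3/4*6/7 + 1/4*5/7 = 23/28
  d_2[2] = 3/4*1/7 + 1/4*2/7 = 5/28
d_2 = (1=23/28, 2=5/28)
  d_3[1] = 23/28*6/7 + 5/28*5/7 = 163/196
  d_3[2] = 23/28*1/7 + 5/28*2/7 = 33/196
d_3 = (1=163/196, 2=33/196)

Answer: 163/196 33/196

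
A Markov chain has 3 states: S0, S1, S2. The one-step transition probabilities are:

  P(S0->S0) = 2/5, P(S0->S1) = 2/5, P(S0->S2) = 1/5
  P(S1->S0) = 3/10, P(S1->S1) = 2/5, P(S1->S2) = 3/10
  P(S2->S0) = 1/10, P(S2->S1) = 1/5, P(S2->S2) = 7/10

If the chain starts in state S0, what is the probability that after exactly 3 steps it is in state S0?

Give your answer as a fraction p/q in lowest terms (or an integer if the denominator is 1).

Computing P^3 by repeated multiplication:
P^1 =
  S0: [2/5, 2/5, 1/5]
  S1: [3/10, 2/5, 3/10]
  S2: [1/10, 1/5, 7/10]
P^2 =
  S0: [3/10, 9/25, 17/50]
  S1: [27/100, 17/50, 39/100]
  S2: [17/100, 13/50, 57/100]
P^3 =
  S0: [131/500, 83/250, 203/500]
  S1: [249/1000, 161/500, 429/1000]
  S2: [203/1000, 143/500, 511/1000]

(P^3)[S0 -> S0] = 131/500

Answer: 131/500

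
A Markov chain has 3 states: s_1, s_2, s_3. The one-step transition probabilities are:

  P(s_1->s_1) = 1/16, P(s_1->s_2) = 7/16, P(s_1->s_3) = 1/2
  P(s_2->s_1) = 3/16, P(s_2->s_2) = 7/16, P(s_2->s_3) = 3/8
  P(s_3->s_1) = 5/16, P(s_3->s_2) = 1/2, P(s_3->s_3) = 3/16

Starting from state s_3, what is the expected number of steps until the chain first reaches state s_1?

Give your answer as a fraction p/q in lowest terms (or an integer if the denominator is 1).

Let h_i = expected steps to first reach s_1 from state i.
Boundary: h_s_1 = 0.
First-step equations for the other states:
  h_s_2 = 1 + 3/16*h_s_1 + 7/16*h_s_2 + 3/8*h_s_3
  h_s_3 = 1 + 5/16*h_s_1 + 1/2*h_s_2 + 3/16*h_s_3

Substituting h_s_1 = 0 and rearranging gives the linear system (I - Q) h = 1:
  [9/16, -3/8] . (h_s_2, h_s_3) = 1
  [-1/2, 13/16] . (h_s_2, h_s_3) = 1

Solving yields:
  h_s_2 = 304/69
  h_s_3 = 272/69

Starting state is s_3, so the expected hitting time is h_s_3 = 272/69.

Answer: 272/69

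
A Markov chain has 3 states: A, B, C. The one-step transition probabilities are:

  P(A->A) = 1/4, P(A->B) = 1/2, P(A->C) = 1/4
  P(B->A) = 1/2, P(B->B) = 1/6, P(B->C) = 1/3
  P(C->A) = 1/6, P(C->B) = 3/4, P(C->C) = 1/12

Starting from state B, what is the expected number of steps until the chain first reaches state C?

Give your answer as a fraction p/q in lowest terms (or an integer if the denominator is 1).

Let h_i = expected steps to first reach C from state i.
Boundary: h_C = 0.
First-step equations for the other states:
  h_A = 1 + 1/4*h_A + 1/2*h_B + 1/4*h_C
  h_B = 1 + 1/2*h_A + 1/6*h_B + 1/3*h_C

Substituting h_C = 0 and rearranging gives the linear system (I - Q) h = 1:
  [3/4, -1/2] . (h_A, h_B) = 1
  [-1/2, 5/6] . (h_A, h_B) = 1

Solving yields:
  h_A = 32/9
  h_B = 10/3

Starting state is B, so the expected hitting time is h_B = 10/3.

Answer: 10/3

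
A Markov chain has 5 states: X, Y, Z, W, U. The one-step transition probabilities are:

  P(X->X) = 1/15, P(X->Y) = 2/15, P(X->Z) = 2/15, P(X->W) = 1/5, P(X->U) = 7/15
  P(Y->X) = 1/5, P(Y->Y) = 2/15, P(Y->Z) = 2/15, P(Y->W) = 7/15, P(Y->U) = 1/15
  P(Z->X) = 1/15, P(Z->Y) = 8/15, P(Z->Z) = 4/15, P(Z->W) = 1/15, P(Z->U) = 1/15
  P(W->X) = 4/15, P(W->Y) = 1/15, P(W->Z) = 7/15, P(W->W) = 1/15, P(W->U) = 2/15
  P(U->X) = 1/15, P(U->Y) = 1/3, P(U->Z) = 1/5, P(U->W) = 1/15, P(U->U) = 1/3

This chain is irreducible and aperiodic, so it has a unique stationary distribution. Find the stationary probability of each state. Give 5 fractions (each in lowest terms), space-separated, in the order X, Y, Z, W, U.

Answer: 8558/62141 15743/62141 14889/62141 11581/62141 11370/62141

Derivation:
The stationary distribution satisfies pi = pi * P, i.e.:
  pi_X = 1/15*pi_X + 1/5*pi_Y + 1/15*pi_Z + 4/15*pi_W + 1/15*pi_U
  pi_Y = 2/15*pi_X + 2/15*pi_Y + 8/15*pi_Z + 1/15*pi_W + 1/3*pi_U
  pi_Z = 2/15*pi_X + 2/15*pi_Y + 4/15*pi_Z + 7/15*pi_W + 1/5*pi_U
  pi_W = 1/5*pi_X + 7/15*pi_Y + 1/15*pi_Z + 1/15*pi_W + 1/15*pi_U
  pi_U = 7/15*pi_X + 1/15*pi_Y + 1/15*pi_Z + 2/15*pi_W + 1/3*pi_U
with normalization: pi_X + pi_Y + pi_Z + pi_W + pi_U = 1.

Using the first 4 balance equations plus normalization, the linear system A*pi = b is:
  [-14/15, 1/5, 1/15, 4/15, 1/15] . pi = 0
  [2/15, -13/15, 8/15, 1/15, 1/3] . pi = 0
  [2/15, 2/15, -11/15, 7/15, 1/5] . pi = 0
  [1/5, 7/15, 1/15, -14/15, 1/15] . pi = 0
  [1, 1, 1, 1, 1] . pi = 1

Solving yields:
  pi_X = 8558/62141
  pi_Y = 15743/62141
  pi_Z = 14889/62141
  pi_W = 11581/62141
  pi_U = 11370/62141

Verification (pi * P):
  8558/62141*1/15 + 15743/62141*1/5 + 14889/62141*1/15 + 11581/62141*4/15 + 11370/62141*1/15 = 8558/62141 = pi_X  (ok)
  8558/62141*2/15 + 15743/62141*2/15 + 14889/62141*8/15 + 11581/62141*1/15 + 11370/62141*1/3 = 15743/62141 = pi_Y  (ok)
  8558/62141*2/15 + 15743/62141*2/15 + 14889/62141*4/15 + 11581/62141*7/15 + 11370/62141*1/5 = 14889/62141 = pi_Z  (ok)
  8558/62141*1/5 + 15743/62141*7/15 + 14889/62141*1/15 + 11581/62141*1/15 + 11370/62141*1/15 = 11581/62141 = pi_W  (ok)
  8558/62141*7/15 + 15743/62141*1/15 + 14889/62141*1/15 + 11581/62141*2/15 + 11370/62141*1/3 = 11370/62141 = pi_U  (ok)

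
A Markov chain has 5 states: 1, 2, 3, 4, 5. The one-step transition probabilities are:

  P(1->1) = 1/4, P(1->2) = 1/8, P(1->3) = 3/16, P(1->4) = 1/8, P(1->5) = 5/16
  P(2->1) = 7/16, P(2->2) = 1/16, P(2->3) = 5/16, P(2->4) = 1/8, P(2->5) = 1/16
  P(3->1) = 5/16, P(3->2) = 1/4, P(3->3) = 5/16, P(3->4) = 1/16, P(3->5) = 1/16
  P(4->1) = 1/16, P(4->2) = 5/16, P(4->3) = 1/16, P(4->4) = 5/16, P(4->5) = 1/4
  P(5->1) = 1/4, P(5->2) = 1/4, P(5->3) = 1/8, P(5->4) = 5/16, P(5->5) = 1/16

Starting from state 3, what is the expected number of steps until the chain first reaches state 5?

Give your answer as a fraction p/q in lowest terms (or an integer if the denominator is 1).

Let h_i = expected steps to first reach 5 from state i.
Boundary: h_5 = 0.
First-step equations for the other states:
  h_1 = 1 + 1/4*h_1 + 1/8*h_2 + 3/16*h_3 + 1/8*h_4 + 5/16*h_5
  h_2 = 1 + 7/16*h_1 + 1/16*h_2 + 5/16*h_3 + 1/8*h_4 + 1/16*h_5
  h_3 = 1 + 5/16*h_1 + 1/4*h_2 + 5/16*h_3 + 1/16*h_4 + 1/16*h_5
  h_4 = 1 + 1/16*h_1 + 5/16*h_2 + 1/16*h_3 + 5/16*h_4 + 1/4*h_5

Substituting h_5 = 0 and rearranging gives the linear system (I - Q) h = 1:
  [3/4, -1/8, -3/16, -1/8] . (h_1, h_2, h_3, h_4) = 1
  [-7/16, 15/16, -5/16, -1/8] . (h_1, h_2, h_3, h_4) = 1
  [-5/16, -1/4, 11/16, -1/16] . (h_1, h_2, h_3, h_4) = 1
  [-1/16, -5/16, -1/16, 11/16] . (h_1, h_2, h_3, h_4) = 1

Solving yields:
  h_1 = 352/73
  h_2 = 448/73
  h_3 = 464/73
  h_4 = 384/73

Starting state is 3, so the expected hitting time is h_3 = 464/73.

Answer: 464/73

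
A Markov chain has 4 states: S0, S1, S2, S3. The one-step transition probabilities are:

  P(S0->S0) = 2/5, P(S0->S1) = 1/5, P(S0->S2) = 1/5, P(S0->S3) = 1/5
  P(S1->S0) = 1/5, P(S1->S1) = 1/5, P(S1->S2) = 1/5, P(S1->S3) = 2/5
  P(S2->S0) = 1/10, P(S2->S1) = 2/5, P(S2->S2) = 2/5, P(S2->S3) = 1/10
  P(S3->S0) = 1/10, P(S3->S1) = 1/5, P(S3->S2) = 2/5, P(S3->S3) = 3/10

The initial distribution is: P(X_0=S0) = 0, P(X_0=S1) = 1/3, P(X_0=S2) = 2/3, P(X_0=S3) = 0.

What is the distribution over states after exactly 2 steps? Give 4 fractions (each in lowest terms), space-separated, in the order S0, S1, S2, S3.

Answer: 13/75 4/15 23/75 19/75

Derivation:
Propagating the distribution step by step (d_{t+1} = d_t * P):
d_0 = (S0=0, S1=1/3, S2=2/3, S3=0)
  d_1[S0] = 0*2/5 + 1/3*1/5 + 2/3*1/10 + 0*1/10 = 2/15
  d_1[S1] = 0*1/5 + 1/3*1/5 + 2/3*2/5 + 0*1/5 = 1/3
  d_1[S2] = 0*1/5 + 1/3*1/5 + 2/3*2/5 + 0*2/5 = 1/3
  d_1[S3] = 0*1/5 + 1/3*2/5 + 2/3*1/10 + 0*3/10 = 1/5
d_1 = (S0=2/15, S1=1/3, S2=1/3, S3=1/5)
  d_2[S0] = 2/15*2/5 + 1/3*1/5 + 1/3*1/10 + 1/5*1/10 = 13/75
  d_2[S1] = 2/15*1/5 + 1/3*1/5 + 1/3*2/5 + 1/5*1/5 = 4/15
  d_2[S2] = 2/15*1/5 + 1/3*1/5 + 1/3*2/5 + 1/5*2/5 = 23/75
  d_2[S3] = 2/15*1/5 + 1/3*2/5 + 1/3*1/10 + 1/5*3/10 = 19/75
d_2 = (S0=13/75, S1=4/15, S2=23/75, S3=19/75)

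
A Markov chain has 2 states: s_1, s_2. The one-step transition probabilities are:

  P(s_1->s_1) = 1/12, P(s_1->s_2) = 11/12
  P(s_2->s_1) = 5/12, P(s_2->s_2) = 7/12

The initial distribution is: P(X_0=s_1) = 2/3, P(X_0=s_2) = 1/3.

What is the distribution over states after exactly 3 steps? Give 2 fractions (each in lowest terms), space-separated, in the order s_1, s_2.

Propagating the distribution step by step (d_{t+1} = d_t * P):
d_0 = (s_1=2/3, s_2=1/3)
  d_1[s_1] = 2/3*1/12 + 1/3*5/12 = 7/36
  d_1[s_2] = 2/3*11/12 + 1/3*7/12 = 29/36
d_1 = (s_1=7/36, s_2=29/36)
  d_2[s_1] = 7/36*1/12 + 29/36*5/12 = 19/54
  d_2[s_2] = 7/36*11/12 + 29/36*7/12 = 35/54
d_2 = (s_1=19/54, s_2=35/54)
  d_3[s_1] = 19/54*1/12 + 35/54*5/12 = 97/324
  d_3[s_2] = 19/54*11/12 + 35/54*7/12 = 227/324
d_3 = (s_1=97/324, s_2=227/324)

Answer: 97/324 227/324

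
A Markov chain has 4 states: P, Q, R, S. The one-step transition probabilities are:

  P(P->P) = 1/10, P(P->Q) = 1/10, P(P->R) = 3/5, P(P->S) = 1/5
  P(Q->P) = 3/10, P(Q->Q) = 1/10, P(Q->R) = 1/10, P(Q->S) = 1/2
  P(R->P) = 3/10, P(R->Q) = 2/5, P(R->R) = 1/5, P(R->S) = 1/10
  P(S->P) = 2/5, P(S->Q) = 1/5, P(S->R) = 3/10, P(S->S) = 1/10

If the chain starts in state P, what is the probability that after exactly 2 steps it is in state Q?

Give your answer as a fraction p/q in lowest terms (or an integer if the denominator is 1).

Computing P^2 by repeated multiplication:
P^1 =
  P: [1/10, 1/10, 3/5, 1/5]
  Q: [3/10, 1/10, 1/10, 1/2]
  R: [3/10, 2/5, 1/5, 1/10]
  S: [2/5, 1/5, 3/10, 1/10]
P^2 =
  P: [3/10, 3/10, 1/4, 3/20]
  Q: [29/100, 9/50, 9/25, 17/100]
  R: [1/4, 17/100, 29/100, 29/100]
  S: [23/100, 1/5, 7/20, 11/50]

(P^2)[P -> Q] = 3/10

Answer: 3/10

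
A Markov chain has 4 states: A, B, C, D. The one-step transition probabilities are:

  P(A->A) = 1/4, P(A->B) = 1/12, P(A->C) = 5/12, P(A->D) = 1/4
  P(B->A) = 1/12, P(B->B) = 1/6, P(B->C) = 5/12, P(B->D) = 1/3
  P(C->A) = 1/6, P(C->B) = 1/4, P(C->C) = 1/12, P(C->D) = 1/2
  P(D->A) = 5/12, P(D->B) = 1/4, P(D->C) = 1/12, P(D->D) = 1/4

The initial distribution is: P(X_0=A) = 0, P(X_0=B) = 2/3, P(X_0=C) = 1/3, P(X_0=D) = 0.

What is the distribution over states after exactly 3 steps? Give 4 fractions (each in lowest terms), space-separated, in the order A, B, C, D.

Propagating the distribution step by step (d_{t+1} = d_t * P):
d_0 = (A=0, B=2/3, C=1/3, D=0)
  d_1[A] = 0*1/4 + 2/3*1/12 + 1/3*1/6 + 0*5/12 = 1/9
  d_1[B] = 0*1/12 + 2/3*1/6 + 1/3*1/4 + 0*1/4 = 7/36
  d_1[C] = 0*5/12 + 2/3*5/12 + 1/3*1/12 + 0*1/12 = 11/36
  d_1[D] = 0*1/4 + 2/3*1/3 + 1/3*1/2 + 0*1/4 = 7/18
d_1 = (A=1/9, B=7/36, C=11/36, D=7/18)
  d_2[A] = 1/9*1/4 + 7/36*1/12 + 11/36*1/6 + 7/18*5/12 = 37/144
  d_2[B] = 1/9*1/12 + 7/36*1/6 + 11/36*1/4 + 7/18*1/4 = 31/144
  d_2[C] = 1/9*5/12 + 7/36*5/12 + 11/36*1/12 + 7/18*1/12 = 5/27
  d_2[D] = 1/9*1/4 + 7/36*1/3 + 11/36*1/2 + 7/18*1/4 = 37/108
d_2 = (A=37/144, B=31/144, C=5/27, D=37/108)
  d_3[A] = 37/144*1/4 + 31/144*1/12 + 5/27*1/6 + 37/108*5/12 = 221/864
  d_3[B] = 37/144*1/12 + 31/144*1/6 + 5/27*1/4 + 37/108*1/4 = 109/576
  d_3[C] = 37/144*5/12 + 31/144*5/12 + 5/27*1/12 + 37/108*1/12 = 13/54
  d_3[D] = 37/144*1/4 + 31/144*1/3 + 5/27*1/2 + 37/108*1/4 = 181/576
d_3 = (A=221/864, B=109/576, C=13/54, D=181/576)

Answer: 221/864 109/576 13/54 181/576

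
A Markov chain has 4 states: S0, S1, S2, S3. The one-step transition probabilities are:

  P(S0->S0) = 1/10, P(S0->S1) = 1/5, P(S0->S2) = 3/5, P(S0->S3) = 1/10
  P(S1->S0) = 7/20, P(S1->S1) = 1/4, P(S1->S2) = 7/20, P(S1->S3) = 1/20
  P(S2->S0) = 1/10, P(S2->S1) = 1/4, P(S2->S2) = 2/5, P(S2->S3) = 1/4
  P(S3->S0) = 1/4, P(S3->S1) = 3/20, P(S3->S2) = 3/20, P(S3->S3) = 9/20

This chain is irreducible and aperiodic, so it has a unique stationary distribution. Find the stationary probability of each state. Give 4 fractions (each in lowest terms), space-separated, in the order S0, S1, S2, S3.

Answer: 607/3229 705/3229 1198/3229 719/3229

Derivation:
The stationary distribution satisfies pi = pi * P, i.e.:
  pi_S0 = 1/10*pi_S0 + 7/20*pi_S1 + 1/10*pi_S2 + 1/4*pi_S3
  pi_S1 = 1/5*pi_S0 + 1/4*pi_S1 + 1/4*pi_S2 + 3/20*pi_S3
  pi_S2 = 3/5*pi_S0 + 7/20*pi_S1 + 2/5*pi_S2 + 3/20*pi_S3
  pi_S3 = 1/10*pi_S0 + 1/20*pi_S1 + 1/4*pi_S2 + 9/20*pi_S3
with normalization: pi_S0 + pi_S1 + pi_S2 + pi_S3 = 1.

Using the first 3 balance equations plus normalization, the linear system A*pi = b is:
  [-9/10, 7/20, 1/10, 1/4] . pi = 0
  [1/5, -3/4, 1/4, 3/20] . pi = 0
  [3/5, 7/20, -3/5, 3/20] . pi = 0
  [1, 1, 1, 1] . pi = 1

Solving yields:
  pi_S0 = 607/3229
  pi_S1 = 705/3229
  pi_S2 = 1198/3229
  pi_S3 = 719/3229

Verification (pi * P):
  607/3229*1/10 + 705/3229*7/20 + 1198/3229*1/10 + 719/3229*1/4 = 607/3229 = pi_S0  (ok)
  607/3229*1/5 + 705/3229*1/4 + 1198/3229*1/4 + 719/3229*3/20 = 705/3229 = pi_S1  (ok)
  607/3229*3/5 + 705/3229*7/20 + 1198/3229*2/5 + 719/3229*3/20 = 1198/3229 = pi_S2  (ok)
  607/3229*1/10 + 705/3229*1/20 + 1198/3229*1/4 + 719/3229*9/20 = 719/3229 = pi_S3  (ok)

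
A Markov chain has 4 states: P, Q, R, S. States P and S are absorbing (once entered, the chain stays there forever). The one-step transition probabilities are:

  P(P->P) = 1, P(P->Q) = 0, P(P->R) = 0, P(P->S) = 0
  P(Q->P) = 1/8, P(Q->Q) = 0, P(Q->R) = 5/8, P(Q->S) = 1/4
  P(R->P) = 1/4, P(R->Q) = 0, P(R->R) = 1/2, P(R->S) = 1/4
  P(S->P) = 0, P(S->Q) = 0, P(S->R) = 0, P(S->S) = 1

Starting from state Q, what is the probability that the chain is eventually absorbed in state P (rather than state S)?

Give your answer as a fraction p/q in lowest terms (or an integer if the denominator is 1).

Answer: 7/16

Derivation:
Let a_i = P(absorbed in P | start in state i).
Boundary conditions: a_P = 1, a_S = 0.
For each transient state i, a_i = sum_j P(i->j) * a_j:
  a_Q = 1/8*a_P + 0*a_Q + 5/8*a_R + 1/4*a_S
  a_R = 1/4*a_P + 0*a_Q + 1/2*a_R + 1/4*a_S

Substituting a_P = 1 and a_S = 0, rearrange to (I - Q) a = r where r[i] = P(i -> P):
  [1, -5/8] . (a_Q, a_R) = 1/8
  [0, 1/2] . (a_Q, a_R) = 1/4

Solving yields:
  a_Q = 7/16
  a_R = 1/2

Starting state is Q, so the absorption probability is a_Q = 7/16.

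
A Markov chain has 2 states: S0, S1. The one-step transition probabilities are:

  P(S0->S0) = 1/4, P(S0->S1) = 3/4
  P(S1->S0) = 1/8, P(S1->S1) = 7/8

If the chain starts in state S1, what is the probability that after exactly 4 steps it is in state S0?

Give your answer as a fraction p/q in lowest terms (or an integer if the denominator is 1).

Answer: 585/4096

Derivation:
Computing P^4 by repeated multiplication:
P^1 =
  S0: [1/4, 3/4]
  S1: [1/8, 7/8]
P^2 =
  S0: [5/32, 27/32]
  S1: [9/64, 55/64]
P^3 =
  S0: [37/256, 219/256]
  S1: [73/512, 439/512]
P^4 =
  S0: [293/2048, 1755/2048]
  S1: [585/4096, 3511/4096]

(P^4)[S1 -> S0] = 585/4096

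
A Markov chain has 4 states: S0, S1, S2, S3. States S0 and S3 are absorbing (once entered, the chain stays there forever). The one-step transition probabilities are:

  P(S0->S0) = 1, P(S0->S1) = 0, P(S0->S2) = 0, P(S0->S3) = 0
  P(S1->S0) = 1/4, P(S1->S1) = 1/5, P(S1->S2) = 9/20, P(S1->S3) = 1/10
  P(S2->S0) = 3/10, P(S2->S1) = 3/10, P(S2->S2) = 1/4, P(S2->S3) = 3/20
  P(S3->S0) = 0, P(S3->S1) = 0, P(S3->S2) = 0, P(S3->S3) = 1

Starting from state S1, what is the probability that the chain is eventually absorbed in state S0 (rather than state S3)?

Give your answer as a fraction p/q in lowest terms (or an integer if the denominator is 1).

Answer: 43/62

Derivation:
Let a_i = P(absorbed in S0 | start in state i).
Boundary conditions: a_S0 = 1, a_S3 = 0.
For each transient state i, a_i = sum_j P(i->j) * a_j:
  a_S1 = 1/4*a_S0 + 1/5*a_S1 + 9/20*a_S2 + 1/10*a_S3
  a_S2 = 3/10*a_S0 + 3/10*a_S1 + 1/4*a_S2 + 3/20*a_S3

Substituting a_S0 = 1 and a_S3 = 0, rearrange to (I - Q) a = r where r[i] = P(i -> S0):
  [4/5, -9/20] . (a_S1, a_S2) = 1/4
  [-3/10, 3/4] . (a_S1, a_S2) = 3/10

Solving yields:
  a_S1 = 43/62
  a_S2 = 21/31

Starting state is S1, so the absorption probability is a_S1 = 43/62.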